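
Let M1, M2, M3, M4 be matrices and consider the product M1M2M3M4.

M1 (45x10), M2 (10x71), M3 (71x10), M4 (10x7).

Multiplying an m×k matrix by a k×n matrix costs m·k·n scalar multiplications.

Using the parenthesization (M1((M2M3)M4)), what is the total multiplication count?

(M2M3): 10×71 by 71×10 → 10×10, cost 10·71·10 = 7100
((M2M3)M4): 10×10 by 10×7 → 10×7, cost 10·10·7 = 700; cumulative 7800
(M1((M2M3)M4)): 45×10 by 10×7 → 45×7, cost 45·10·7 = 3150; cumulative 10950
Total: 10950 scalar multiplications.

10950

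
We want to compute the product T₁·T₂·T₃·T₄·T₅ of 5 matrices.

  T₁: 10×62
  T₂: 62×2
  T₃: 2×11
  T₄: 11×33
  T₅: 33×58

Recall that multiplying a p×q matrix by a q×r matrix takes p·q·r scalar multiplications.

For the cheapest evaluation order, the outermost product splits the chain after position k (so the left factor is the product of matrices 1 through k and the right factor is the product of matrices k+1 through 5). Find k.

2

Adjacent pairs: T₁T₂ = 10·62·2 = 1240; T₂T₃ = 62·2·11 = 1364; T₃T₄ = 2·11·33 = 726; T₄T₅ = 11·33·58 = 21054.
Length 3: T₁..T₃: k=1: 0+1364+10·62·11=8184; k=2: 1240+0+10·2·11=1460 → min 1460 | T₂..T₄: k=2: 0+726+62·2·33=4818; k=3: 1364+0+62·11·33=23870 → min 4818 | T₃..T₅: k=3: 0+21054+2·11·58=22330; k=4: 726+0+2·33·58=4554 → min 4554.
Length 4: T₁..T₄: k=1: 0+4818+10·62·33=25278; k=2: 1240+726+10·2·33=2626; k=3: 1460+0+10·11·33=5090 → min 2626 | T₂..T₅: k=2: 0+4554+62·2·58=11746; k=3: 1364+21054+62·11·58=61974; k=4: 4818+0+62·33·58=123486 → min 11746.
Top-level splits: k=1: (T₁..T₁)·(T₂..T₅) → 0+11746+10·62·58 = 47706; k=2: (T₁..T₂)·(T₃..T₅) → 1240+4554+10·2·58 = 6954; k=3: (T₁..T₃)·(T₄..T₅) → 1460+21054+10·11·58 = 28894; k=4: (T₁..T₄)·(T₅..T₅) → 2626+0+10·33·58 = 21766.
Best split is after T₂, i.e. k = 2.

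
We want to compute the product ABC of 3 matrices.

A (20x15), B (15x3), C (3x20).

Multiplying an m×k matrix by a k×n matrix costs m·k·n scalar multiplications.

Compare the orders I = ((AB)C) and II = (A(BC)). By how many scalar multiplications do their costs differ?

4800

Order I = ((AB)C): (AB): 20×15 by 15×3 → 20×3, cost 20·15·3 = 900; ((AB)C): 20×3 by 3×20 → 20×20, cost 20·3·20 = 1200; cumulative 2100. Total 2100.
Order II = (A(BC)): (BC): 15×3 by 3×20 → 15×20, cost 15·3·20 = 900; (A(BC)): 20×15 by 15×20 → 20×20, cost 20·15·20 = 6000; cumulative 6900. Total 6900.
Difference: |2100 − 6900| = 4800.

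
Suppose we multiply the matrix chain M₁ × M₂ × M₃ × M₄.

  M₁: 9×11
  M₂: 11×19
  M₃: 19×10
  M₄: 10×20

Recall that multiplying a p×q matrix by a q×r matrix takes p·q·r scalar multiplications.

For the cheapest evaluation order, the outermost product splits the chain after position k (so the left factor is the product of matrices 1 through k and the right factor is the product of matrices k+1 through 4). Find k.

Adjacent pairs: M₁M₂ = 9·11·19 = 1881; M₂M₃ = 11·19·10 = 2090; M₃M₄ = 19·10·20 = 3800.
Length 3: M₁..M₃: k=1: 0+2090+9·11·10=3080; k=2: 1881+0+9·19·10=3591 → min 3080 | M₂..M₄: k=2: 0+3800+11·19·20=7980; k=3: 2090+0+11·10·20=4290 → min 4290.
Top-level splits: k=1: (M₁..M₁)·(M₂..M₄) → 0+4290+9·11·20 = 6270; k=2: (M₁..M₂)·(M₃..M₄) → 1881+3800+9·19·20 = 9101; k=3: (M₁..M₃)·(M₄..M₄) → 3080+0+9·10·20 = 4880.
Best split is after M₃, i.e. k = 3.

3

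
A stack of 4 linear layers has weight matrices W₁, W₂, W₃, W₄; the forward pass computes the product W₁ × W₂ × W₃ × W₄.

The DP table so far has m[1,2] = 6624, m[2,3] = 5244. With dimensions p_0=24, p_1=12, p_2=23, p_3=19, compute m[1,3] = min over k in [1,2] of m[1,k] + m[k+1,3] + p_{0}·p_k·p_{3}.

m[1,3] = min over k∈[1,2] of m[1,k]+m[k+1,3]+p_{0}·p_k·p_{3}.
k=1: 0 + 5244 + 24·12·19 = 10716; k=2: 6624 + 0 + 24·23·19 = 17112.
Minimum: 10716 at k=1.

10716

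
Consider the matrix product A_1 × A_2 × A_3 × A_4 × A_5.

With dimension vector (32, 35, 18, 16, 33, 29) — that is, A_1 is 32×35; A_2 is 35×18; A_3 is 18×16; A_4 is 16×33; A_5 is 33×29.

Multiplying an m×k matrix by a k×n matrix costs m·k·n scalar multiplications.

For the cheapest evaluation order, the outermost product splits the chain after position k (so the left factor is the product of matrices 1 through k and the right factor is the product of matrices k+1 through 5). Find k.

3

Adjacent pairs: A_1A_2 = 32·35·18 = 20160; A_2A_3 = 35·18·16 = 10080; A_3A_4 = 18·16·33 = 9504; A_4A_5 = 16·33·29 = 15312.
Length 3: A_1..A_3: k=1: 0+10080+32·35·16=28000; k=2: 20160+0+32·18·16=29376 → min 28000 | A_2..A_4: k=2: 0+9504+35·18·33=30294; k=3: 10080+0+35·16·33=28560 → min 28560 | A_3..A_5: k=3: 0+15312+18·16·29=23664; k=4: 9504+0+18·33·29=26730 → min 23664.
Length 4: A_1..A_4: k=1: 0+28560+32·35·33=65520; k=2: 20160+9504+32·18·33=48672; k=3: 28000+0+32·16·33=44896 → min 44896 | A_2..A_5: k=2: 0+23664+35·18·29=41934; k=3: 10080+15312+35·16·29=41632; k=4: 28560+0+35·33·29=62055 → min 41632.
Top-level splits: k=1: (A_1..A_1)·(A_2..A_5) → 0+41632+32·35·29 = 74112; k=2: (A_1..A_2)·(A_3..A_5) → 20160+23664+32·18·29 = 60528; k=3: (A_1..A_3)·(A_4..A_5) → 28000+15312+32·16·29 = 58160; k=4: (A_1..A_4)·(A_5..A_5) → 44896+0+32·33·29 = 75520.
Best split is after A_3, i.e. k = 3.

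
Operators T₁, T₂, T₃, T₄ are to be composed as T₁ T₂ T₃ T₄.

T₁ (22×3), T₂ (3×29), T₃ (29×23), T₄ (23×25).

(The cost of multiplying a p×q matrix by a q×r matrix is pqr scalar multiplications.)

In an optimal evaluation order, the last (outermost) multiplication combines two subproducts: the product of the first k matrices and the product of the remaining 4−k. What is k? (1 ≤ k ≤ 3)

1

Adjacent pairs: T₁T₂ = 22·3·29 = 1914; T₂T₃ = 3·29·23 = 2001; T₃T₄ = 29·23·25 = 16675.
Length 3: T₁..T₃: k=1: 0+2001+22·3·23=3519; k=2: 1914+0+22·29·23=16588 → min 3519 | T₂..T₄: k=2: 0+16675+3·29·25=18850; k=3: 2001+0+3·23·25=3726 → min 3726.
Top-level splits: k=1: (T₁..T₁)·(T₂..T₄) → 0+3726+22·3·25 = 5376; k=2: (T₁..T₂)·(T₃..T₄) → 1914+16675+22·29·25 = 34539; k=3: (T₁..T₃)·(T₄..T₄) → 3519+0+22·23·25 = 16169.
Best split is after T₁, i.e. k = 1.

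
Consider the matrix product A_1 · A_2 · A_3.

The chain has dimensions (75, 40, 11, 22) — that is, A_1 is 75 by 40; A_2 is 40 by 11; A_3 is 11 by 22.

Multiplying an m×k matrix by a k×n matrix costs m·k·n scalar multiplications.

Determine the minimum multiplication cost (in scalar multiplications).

Order (A_1 · (A_2 · A_3)): (A_2 · A_3): 40×11 by 11×22 → 40×22, cost 40·11·22 = 9680; (A_1 · (A_2 · A_3)): 75×40 by 40×22 → 75×22, cost 75·40·22 = 66000; cumulative 75680. Total 75680.
Order ((A_1 · A_2) · A_3): (A_1 · A_2): 75×40 by 40×11 → 75×11, cost 75·40·11 = 33000; ((A_1 · A_2) · A_3): 75×11 by 11×22 → 75×22, cost 75·11·22 = 18150; cumulative 51150. Total 51150.
Minimum: 51150.

51150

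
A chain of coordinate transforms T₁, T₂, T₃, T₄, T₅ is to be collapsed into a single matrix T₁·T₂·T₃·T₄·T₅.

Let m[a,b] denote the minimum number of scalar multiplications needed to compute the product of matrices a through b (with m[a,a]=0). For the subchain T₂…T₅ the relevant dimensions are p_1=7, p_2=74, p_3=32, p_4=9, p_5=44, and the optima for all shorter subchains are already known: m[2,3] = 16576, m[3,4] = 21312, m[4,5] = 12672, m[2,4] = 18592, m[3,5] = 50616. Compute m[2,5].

21364

m[2,5] = min over k∈[2,4] of m[2,k]+m[k+1,5]+p_{1}·p_k·p_{5}.
k=2: 0 + 50616 + 7·74·44 = 73408; k=3: 16576 + 12672 + 7·32·44 = 39104; k=4: 18592 + 0 + 7·9·44 = 21364.
Minimum: 21364 at k=4.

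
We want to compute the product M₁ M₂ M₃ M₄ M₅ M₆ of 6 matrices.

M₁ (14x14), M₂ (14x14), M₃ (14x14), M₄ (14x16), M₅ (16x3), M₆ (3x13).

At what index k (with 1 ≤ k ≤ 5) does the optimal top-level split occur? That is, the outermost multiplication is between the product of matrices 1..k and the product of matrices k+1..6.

5

Adjacent pairs: M₁M₂ = 14·14·14 = 2744; M₂M₃ = 14·14·14 = 2744; M₃M₄ = 14·14·16 = 3136; M₄M₅ = 14·16·3 = 672; M₅M₆ = 16·3·13 = 624.
Length 3: M₁..M₃: k=1: 0+2744+14·14·14=5488; k=2: 2744+0+14·14·14=5488 → min 5488 | M₂..M₄: k=2: 0+3136+14·14·16=6272; k=3: 2744+0+14·14·16=5880 → min 5880 | M₃..M₅: k=3: 0+672+14·14·3=1260; k=4: 3136+0+14·16·3=3808 → min 1260 | M₄..M₆: k=4: 0+624+14·16·13=3536; k=5: 672+0+14·3·13=1218 → min 1218.
Length 4: M₁..M₄: k=1: 0+5880+14·14·16=9016; k=2: 2744+3136+14·14·16=9016; k=3: 5488+0+14·14·16=8624 → min 8624 | M₂..M₅: k=2: 0+1260+14·14·3=1848; k=3: 2744+672+14·14·3=4004; k=4: 5880+0+14·16·3=6552 → min 1848 | M₃..M₆: k=3: 0+1218+14·14·13=3766; k=4: 3136+624+14·16·13=6672; k=5: 1260+0+14·3·13=1806 → min 1806.
Length 5: M₁..M₅: k=1: 0+1848+14·14·3=2436; k=2: 2744+1260+14·14·3=4592; k=3: 5488+672+14·14·3=6748; k=4: 8624+0+14·16·3=9296 → min 2436 | M₂..M₆: k=2: 0+1806+14·14·13=4354; k=3: 2744+1218+14·14·13=6510; k=4: 5880+624+14·16·13=9416; k=5: 1848+0+14·3·13=2394 → min 2394.
Top-level splits: k=1: (M₁..M₁)·(M₂..M₆) → 0+2394+14·14·13 = 4942; k=2: (M₁..M₂)·(M₃..M₆) → 2744+1806+14·14·13 = 7098; k=3: (M₁..M₃)·(M₄..M₆) → 5488+1218+14·14·13 = 9254; k=4: (M₁..M₄)·(M₅..M₆) → 8624+624+14·16·13 = 12160; k=5: (M₁..M₅)·(M₆..M₆) → 2436+0+14·3·13 = 2982.
Best split is after M₅, i.e. k = 5.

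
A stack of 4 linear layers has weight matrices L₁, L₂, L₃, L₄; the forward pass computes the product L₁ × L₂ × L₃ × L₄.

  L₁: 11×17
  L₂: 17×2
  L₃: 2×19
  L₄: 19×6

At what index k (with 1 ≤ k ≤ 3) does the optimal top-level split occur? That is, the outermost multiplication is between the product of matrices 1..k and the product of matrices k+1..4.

Adjacent pairs: L₁L₂ = 11·17·2 = 374; L₂L₃ = 17·2·19 = 646; L₃L₄ = 2·19·6 = 228.
Length 3: L₁..L₃: k=1: 0+646+11·17·19=4199; k=2: 374+0+11·2·19=792 → min 792 | L₂..L₄: k=2: 0+228+17·2·6=432; k=3: 646+0+17·19·6=2584 → min 432.
Top-level splits: k=1: (L₁..L₁)·(L₂..L₄) → 0+432+11·17·6 = 1554; k=2: (L₁..L₂)·(L₃..L₄) → 374+228+11·2·6 = 734; k=3: (L₁..L₃)·(L₄..L₄) → 792+0+11·19·6 = 2046.
Best split is after L₂, i.e. k = 2.

2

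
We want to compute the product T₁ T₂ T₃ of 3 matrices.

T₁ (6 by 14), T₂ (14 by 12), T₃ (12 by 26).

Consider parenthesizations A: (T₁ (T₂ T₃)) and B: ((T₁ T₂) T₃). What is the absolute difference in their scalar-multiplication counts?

3672

Order A = (T₁ (T₂ T₃)): (T₂ T₃): 14×12 by 12×26 → 14×26, cost 14·12·26 = 4368; (T₁ (T₂ T₃)): 6×14 by 14×26 → 6×26, cost 6·14·26 = 2184; cumulative 6552. Total 6552.
Order B = ((T₁ T₂) T₃): (T₁ T₂): 6×14 by 14×12 → 6×12, cost 6·14·12 = 1008; ((T₁ T₂) T₃): 6×12 by 12×26 → 6×26, cost 6·12·26 = 1872; cumulative 2880. Total 2880.
Difference: |6552 − 2880| = 3672.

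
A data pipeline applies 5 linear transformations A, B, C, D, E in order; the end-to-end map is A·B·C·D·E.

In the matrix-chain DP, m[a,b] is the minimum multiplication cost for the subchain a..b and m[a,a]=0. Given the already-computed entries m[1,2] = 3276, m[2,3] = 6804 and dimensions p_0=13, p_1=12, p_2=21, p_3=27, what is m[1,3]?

10647

m[1,3] = min over k∈[1,2] of m[1,k]+m[k+1,3]+p_{0}·p_k·p_{3}.
k=1: 0 + 6804 + 13·12·27 = 11016; k=2: 3276 + 0 + 13·21·27 = 10647.
Minimum: 10647 at k=2.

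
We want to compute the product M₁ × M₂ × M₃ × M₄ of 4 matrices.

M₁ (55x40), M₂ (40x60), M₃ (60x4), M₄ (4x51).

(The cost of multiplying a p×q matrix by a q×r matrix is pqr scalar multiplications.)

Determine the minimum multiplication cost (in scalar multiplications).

Adjacent pairs: M₁M₂ = 55·40·60 = 132000; M₂M₃ = 40·60·4 = 9600; M₃M₄ = 60·4·51 = 12240.
Length 3: M₁..M₃: k=1: 0+9600+55·40·4=18400; k=2: 132000+0+55·60·4=145200 → min 18400 | M₂..M₄: k=2: 0+12240+40·60·51=134640; k=3: 9600+0+40·4·51=17760 → min 17760.
Length 4: M₁..M₄: k=1: 0+17760+55·40·51=129960; k=2: 132000+12240+55·60·51=312540; k=3: 18400+0+55·4·51=29620 → min 29620.
Optimal order: ((M₁ × (M₂ × M₃)) × M₄) with cost 29620.

29620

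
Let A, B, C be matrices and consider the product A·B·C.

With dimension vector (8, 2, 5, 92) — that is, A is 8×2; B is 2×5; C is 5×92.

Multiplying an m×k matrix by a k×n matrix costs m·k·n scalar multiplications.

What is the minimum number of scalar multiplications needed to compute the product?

2392

Order (A·(B·C)): (B·C): 2×5 by 5×92 → 2×92, cost 2·5·92 = 920; (A·(B·C)): 8×2 by 2×92 → 8×92, cost 8·2·92 = 1472; cumulative 2392. Total 2392.
Order ((A·B)·C): (A·B): 8×2 by 2×5 → 8×5, cost 8·2·5 = 80; ((A·B)·C): 8×5 by 5×92 → 8×92, cost 8·5·92 = 3680; cumulative 3760. Total 3760.
Minimum: 2392.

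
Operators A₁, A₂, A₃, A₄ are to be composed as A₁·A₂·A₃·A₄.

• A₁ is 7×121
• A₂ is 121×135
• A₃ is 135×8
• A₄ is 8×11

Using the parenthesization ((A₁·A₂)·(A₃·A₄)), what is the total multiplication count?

136620

(A₁·A₂): 7×121 by 121×135 → 7×135, cost 7·121·135 = 114345
(A₃·A₄): 135×8 by 8×11 → 135×11, cost 135·8·11 = 11880
((A₁·A₂)·(A₃·A₄)): 7×135 by 135×11 → 7×11, cost 7·135·11 = 10395; cumulative 136620
Total: 136620 scalar multiplications.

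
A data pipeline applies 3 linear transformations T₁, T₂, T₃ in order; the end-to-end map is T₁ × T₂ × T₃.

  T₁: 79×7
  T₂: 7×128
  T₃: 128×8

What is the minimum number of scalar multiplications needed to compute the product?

Order (T₁ × (T₂ × T₃)): (T₂ × T₃): 7×128 by 128×8 → 7×8, cost 7·128·8 = 7168; (T₁ × (T₂ × T₃)): 79×7 by 7×8 → 79×8, cost 79·7·8 = 4424; cumulative 11592. Total 11592.
Order ((T₁ × T₂) × T₃): (T₁ × T₂): 79×7 by 7×128 → 79×128, cost 79·7·128 = 70784; ((T₁ × T₂) × T₃): 79×128 by 128×8 → 79×8, cost 79·128·8 = 80896; cumulative 151680. Total 151680.
Minimum: 11592.

11592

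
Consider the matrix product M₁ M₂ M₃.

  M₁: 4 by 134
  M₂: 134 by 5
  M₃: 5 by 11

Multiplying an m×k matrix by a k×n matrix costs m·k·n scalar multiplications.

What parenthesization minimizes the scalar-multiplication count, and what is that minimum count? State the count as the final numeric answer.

2900

(M₁ (M₂ M₃)): cost 13266.
((M₁ M₂) M₃): cost 2900.
Optimal: ((M₁ M₂) M₃) with cost 2900.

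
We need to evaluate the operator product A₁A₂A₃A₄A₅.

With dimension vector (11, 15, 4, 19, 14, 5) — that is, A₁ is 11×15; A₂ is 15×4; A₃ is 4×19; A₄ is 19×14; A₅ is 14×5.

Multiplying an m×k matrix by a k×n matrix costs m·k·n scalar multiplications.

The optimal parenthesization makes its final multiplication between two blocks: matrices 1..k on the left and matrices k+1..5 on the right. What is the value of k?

Adjacent pairs: A₁A₂ = 11·15·4 = 660; A₂A₃ = 15·4·19 = 1140; A₃A₄ = 4·19·14 = 1064; A₄A₅ = 19·14·5 = 1330.
Length 3: A₁..A₃: k=1: 0+1140+11·15·19=4275; k=2: 660+0+11·4·19=1496 → min 1496 | A₂..A₄: k=2: 0+1064+15·4·14=1904; k=3: 1140+0+15·19·14=5130 → min 1904 | A₃..A₅: k=3: 0+1330+4·19·5=1710; k=4: 1064+0+4·14·5=1344 → min 1344.
Length 4: A₁..A₄: k=1: 0+1904+11·15·14=4214; k=2: 660+1064+11·4·14=2340; k=3: 1496+0+11·19·14=4422 → min 2340 | A₂..A₅: k=2: 0+1344+15·4·5=1644; k=3: 1140+1330+15·19·5=3895; k=4: 1904+0+15·14·5=2954 → min 1644.
Top-level splits: k=1: (A₁..A₁)·(A₂..A₅) → 0+1644+11·15·5 = 2469; k=2: (A₁..A₂)·(A₃..A₅) → 660+1344+11·4·5 = 2224; k=3: (A₁..A₃)·(A₄..A₅) → 1496+1330+11·19·5 = 3871; k=4: (A₁..A₄)·(A₅..A₅) → 2340+0+11·14·5 = 3110.
Best split is after A₂, i.e. k = 2.

2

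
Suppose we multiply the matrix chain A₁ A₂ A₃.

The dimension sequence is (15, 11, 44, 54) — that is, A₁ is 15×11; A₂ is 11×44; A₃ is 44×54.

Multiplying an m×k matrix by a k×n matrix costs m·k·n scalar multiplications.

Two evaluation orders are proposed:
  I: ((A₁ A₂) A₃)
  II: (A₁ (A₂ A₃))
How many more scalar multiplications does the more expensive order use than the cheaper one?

Order I = ((A₁ A₂) A₃): (A₁ A₂): 15×11 by 11×44 → 15×44, cost 15·11·44 = 7260; ((A₁ A₂) A₃): 15×44 by 44×54 → 15×54, cost 15·44·54 = 35640; cumulative 42900. Total 42900.
Order II = (A₁ (A₂ A₃)): (A₂ A₃): 11×44 by 44×54 → 11×54, cost 11·44·54 = 26136; (A₁ (A₂ A₃)): 15×11 by 11×54 → 15×54, cost 15·11·54 = 8910; cumulative 35046. Total 35046.
Difference: |42900 − 35046| = 7854.

7854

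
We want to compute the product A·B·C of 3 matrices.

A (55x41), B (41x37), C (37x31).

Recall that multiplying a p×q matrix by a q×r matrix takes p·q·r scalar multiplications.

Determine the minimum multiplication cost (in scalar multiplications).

Order (A·(B·C)): (B·C): 41×37 by 37×31 → 41×31, cost 41·37·31 = 47027; (A·(B·C)): 55×41 by 41×31 → 55×31, cost 55·41·31 = 69905; cumulative 116932. Total 116932.
Order ((A·B)·C): (A·B): 55×41 by 41×37 → 55×37, cost 55·41·37 = 83435; ((A·B)·C): 55×37 by 37×31 → 55×31, cost 55·37·31 = 63085; cumulative 146520. Total 146520.
Minimum: 116932.

116932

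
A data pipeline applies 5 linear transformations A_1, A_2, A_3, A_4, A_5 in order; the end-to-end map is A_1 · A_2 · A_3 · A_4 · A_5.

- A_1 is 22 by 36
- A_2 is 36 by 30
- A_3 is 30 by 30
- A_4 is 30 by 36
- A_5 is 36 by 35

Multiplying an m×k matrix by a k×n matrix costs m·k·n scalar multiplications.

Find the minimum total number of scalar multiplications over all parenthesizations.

Adjacent pairs: A_1A_2 = 22·36·30 = 23760; A_2A_3 = 36·30·30 = 32400; A_3A_4 = 30·30·36 = 32400; A_4A_5 = 30·36·35 = 37800.
Length 3: A_1..A_3: k=1: 0+32400+22·36·30=56160; k=2: 23760+0+22·30·30=43560 → min 43560 | A_2..A_4: k=2: 0+32400+36·30·36=71280; k=3: 32400+0+36·30·36=71280 → min 71280 | A_3..A_5: k=3: 0+37800+30·30·35=69300; k=4: 32400+0+30·36·35=70200 → min 69300.
Length 4: A_1..A_4: k=1: 0+71280+22·36·36=99792; k=2: 23760+32400+22·30·36=79920; k=3: 43560+0+22·30·36=67320 → min 67320 | A_2..A_5: k=2: 0+69300+36·30·35=107100; k=3: 32400+37800+36·30·35=108000; k=4: 71280+0+36·36·35=116640 → min 107100.
Length 5: A_1..A_5: k=1: 0+107100+22·36·35=134820; k=2: 23760+69300+22·30·35=116160; k=3: 43560+37800+22·30·35=104460; k=4: 67320+0+22·36·35=95040 → min 95040.
Optimal order: ((((A_1 · A_2) · A_3) · A_4) · A_5) with cost 95040.

95040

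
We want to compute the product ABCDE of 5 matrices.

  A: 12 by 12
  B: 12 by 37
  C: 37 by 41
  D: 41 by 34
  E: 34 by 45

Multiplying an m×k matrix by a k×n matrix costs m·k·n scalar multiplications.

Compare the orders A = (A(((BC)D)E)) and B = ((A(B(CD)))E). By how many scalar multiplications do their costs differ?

30158

Order A = (A(((BC)D)E)): (BC): 12×37 by 37×41 → 12×41, cost 12·37·41 = 18204; ((BC)D): 12×41 by 41×34 → 12×34, cost 12·41·34 = 16728; cumulative 34932; (((BC)D)E): 12×34 by 34×45 → 12×45, cost 12·34·45 = 18360; cumulative 53292; (A(((BC)D)E)): 12×12 by 12×45 → 12×45, cost 12·12·45 = 6480; cumulative 59772. Total 59772.
Order B = ((A(B(CD)))E): (CD): 37×41 by 41×34 → 37×34, cost 37·41·34 = 51578; (B(CD)): 12×37 by 37×34 → 12×34, cost 12·37·34 = 15096; cumulative 66674; (A(B(CD))): 12×12 by 12×34 → 12×34, cost 12·12·34 = 4896; cumulative 71570; ((A(B(CD)))E): 12×34 by 34×45 → 12×45, cost 12·34·45 = 18360; cumulative 89930. Total 89930.
Difference: |59772 − 89930| = 30158.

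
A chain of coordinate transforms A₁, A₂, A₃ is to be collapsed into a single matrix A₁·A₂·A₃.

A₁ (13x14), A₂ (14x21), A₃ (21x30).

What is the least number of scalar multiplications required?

Order (A₁·(A₂·A₃)): (A₂·A₃): 14×21 by 21×30 → 14×30, cost 14·21·30 = 8820; (A₁·(A₂·A₃)): 13×14 by 14×30 → 13×30, cost 13·14·30 = 5460; cumulative 14280. Total 14280.
Order ((A₁·A₂)·A₃): (A₁·A₂): 13×14 by 14×21 → 13×21, cost 13·14·21 = 3822; ((A₁·A₂)·A₃): 13×21 by 21×30 → 13×30, cost 13·21·30 = 8190; cumulative 12012. Total 12012.
Minimum: 12012.

12012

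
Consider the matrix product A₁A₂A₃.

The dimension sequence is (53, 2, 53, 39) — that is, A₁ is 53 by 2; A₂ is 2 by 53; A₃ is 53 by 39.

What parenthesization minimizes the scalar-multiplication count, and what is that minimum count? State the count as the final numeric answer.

(A₁(A₂A₃)): cost 8268.
((A₁A₂)A₃): cost 115169.
Optimal: (A₁(A₂A₃)) with cost 8268.

8268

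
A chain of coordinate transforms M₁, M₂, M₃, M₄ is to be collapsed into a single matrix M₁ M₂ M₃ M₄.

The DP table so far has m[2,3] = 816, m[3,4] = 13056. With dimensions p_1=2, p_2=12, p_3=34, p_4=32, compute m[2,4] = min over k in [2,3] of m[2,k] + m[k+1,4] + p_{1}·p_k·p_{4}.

2992

m[2,4] = min over k∈[2,3] of m[2,k]+m[k+1,4]+p_{1}·p_k·p_{4}.
k=2: 0 + 13056 + 2·12·32 = 13824; k=3: 816 + 0 + 2·34·32 = 2992.
Minimum: 2992 at k=3.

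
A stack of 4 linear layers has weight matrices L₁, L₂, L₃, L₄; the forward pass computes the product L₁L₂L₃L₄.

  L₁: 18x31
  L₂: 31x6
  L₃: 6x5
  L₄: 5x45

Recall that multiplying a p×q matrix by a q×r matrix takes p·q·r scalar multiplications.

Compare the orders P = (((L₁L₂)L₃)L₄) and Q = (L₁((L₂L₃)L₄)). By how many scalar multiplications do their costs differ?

25077

Order P = (((L₁L₂)L₃)L₄): (L₁L₂): 18×31 by 31×6 → 18×6, cost 18·31·6 = 3348; ((L₁L₂)L₃): 18×6 by 6×5 → 18×5, cost 18·6·5 = 540; cumulative 3888; (((L₁L₂)L₃)L₄): 18×5 by 5×45 → 18×45, cost 18·5·45 = 4050; cumulative 7938. Total 7938.
Order Q = (L₁((L₂L₃)L₄)): (L₂L₃): 31×6 by 6×5 → 31×5, cost 31·6·5 = 930; ((L₂L₃)L₄): 31×5 by 5×45 → 31×45, cost 31·5·45 = 6975; cumulative 7905; (L₁((L₂L₃)L₄)): 18×31 by 31×45 → 18×45, cost 18·31·45 = 25110; cumulative 33015. Total 33015.
Difference: |7938 − 33015| = 25077.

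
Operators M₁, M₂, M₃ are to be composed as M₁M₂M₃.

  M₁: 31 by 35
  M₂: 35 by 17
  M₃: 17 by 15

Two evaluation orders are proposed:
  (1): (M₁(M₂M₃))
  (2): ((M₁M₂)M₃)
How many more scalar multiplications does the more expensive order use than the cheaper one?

1150

Order (1) = (M₁(M₂M₃)): (M₂M₃): 35×17 by 17×15 → 35×15, cost 35·17·15 = 8925; (M₁(M₂M₃)): 31×35 by 35×15 → 31×15, cost 31·35·15 = 16275; cumulative 25200. Total 25200.
Order (2) = ((M₁M₂)M₃): (M₁M₂): 31×35 by 35×17 → 31×17, cost 31·35·17 = 18445; ((M₁M₂)M₃): 31×17 by 17×15 → 31×15, cost 31·17·15 = 7905; cumulative 26350. Total 26350.
Difference: |25200 − 26350| = 1150.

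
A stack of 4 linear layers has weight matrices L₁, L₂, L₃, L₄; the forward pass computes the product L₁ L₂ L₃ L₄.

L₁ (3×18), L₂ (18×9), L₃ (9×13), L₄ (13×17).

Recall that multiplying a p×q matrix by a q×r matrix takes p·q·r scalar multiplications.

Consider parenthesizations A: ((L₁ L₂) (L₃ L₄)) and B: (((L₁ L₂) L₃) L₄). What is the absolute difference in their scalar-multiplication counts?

Order A = ((L₁ L₂) (L₃ L₄)): (L₁ L₂): 3×18 by 18×9 → 3×9, cost 3·18·9 = 486; (L₃ L₄): 9×13 by 13×17 → 9×17, cost 9·13·17 = 1989; ((L₁ L₂) (L₃ L₄)): 3×9 by 9×17 → 3×17, cost 3·9·17 = 459; cumulative 2934. Total 2934.
Order B = (((L₁ L₂) L₃) L₄): (L₁ L₂): 3×18 by 18×9 → 3×9, cost 3·18·9 = 486; ((L₁ L₂) L₃): 3×9 by 9×13 → 3×13, cost 3·9·13 = 351; cumulative 837; (((L₁ L₂) L₃) L₄): 3×13 by 13×17 → 3×17, cost 3·13·17 = 663; cumulative 1500. Total 1500.
Difference: |2934 − 1500| = 1434.

1434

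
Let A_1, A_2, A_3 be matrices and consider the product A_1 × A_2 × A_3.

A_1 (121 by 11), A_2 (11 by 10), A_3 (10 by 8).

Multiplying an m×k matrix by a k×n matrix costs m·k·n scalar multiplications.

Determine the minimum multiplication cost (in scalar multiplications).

Order (A_1 × (A_2 × A_3)): (A_2 × A_3): 11×10 by 10×8 → 11×8, cost 11·10·8 = 880; (A_1 × (A_2 × A_3)): 121×11 by 11×8 → 121×8, cost 121·11·8 = 10648; cumulative 11528. Total 11528.
Order ((A_1 × A_2) × A_3): (A_1 × A_2): 121×11 by 11×10 → 121×10, cost 121·11·10 = 13310; ((A_1 × A_2) × A_3): 121×10 by 10×8 → 121×8, cost 121·10·8 = 9680; cumulative 22990. Total 22990.
Minimum: 11528.

11528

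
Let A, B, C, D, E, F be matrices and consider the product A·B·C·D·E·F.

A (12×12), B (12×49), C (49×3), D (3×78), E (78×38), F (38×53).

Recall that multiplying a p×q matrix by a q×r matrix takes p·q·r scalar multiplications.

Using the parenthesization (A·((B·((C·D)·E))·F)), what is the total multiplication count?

(C·D): 49×3 by 3×78 → 49×78, cost 49·3·78 = 11466
((C·D)·E): 49×78 by 78×38 → 49×38, cost 49·78·38 = 145236; cumulative 156702
(B·((C·D)·E)): 12×49 by 49×38 → 12×38, cost 12·49·38 = 22344; cumulative 179046
((B·((C·D)·E))·F): 12×38 by 38×53 → 12×53, cost 12·38·53 = 24168; cumulative 203214
(A·((B·((C·D)·E))·F)): 12×12 by 12×53 → 12×53, cost 12·12·53 = 7632; cumulative 210846
Total: 210846 scalar multiplications.

210846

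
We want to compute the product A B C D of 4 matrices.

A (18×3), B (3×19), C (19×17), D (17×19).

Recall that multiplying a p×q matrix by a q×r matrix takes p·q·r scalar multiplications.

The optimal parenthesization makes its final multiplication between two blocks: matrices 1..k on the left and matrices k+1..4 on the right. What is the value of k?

Adjacent pairs: AB = 18·3·19 = 1026; BC = 3·19·17 = 969; CD = 19·17·19 = 6137.
Length 3: A..C: k=1: 0+969+18·3·17=1887; k=2: 1026+0+18·19·17=6840 → min 1887 | B..D: k=2: 0+6137+3·19·19=7220; k=3: 969+0+3·17·19=1938 → min 1938.
Top-level splits: k=1: (A..A)·(B..D) → 0+1938+18·3·19 = 2964; k=2: (A..B)·(C..D) → 1026+6137+18·19·19 = 13661; k=3: (A..C)·(D..D) → 1887+0+18·17·19 = 7701.
Best split is after A, i.e. k = 1.

1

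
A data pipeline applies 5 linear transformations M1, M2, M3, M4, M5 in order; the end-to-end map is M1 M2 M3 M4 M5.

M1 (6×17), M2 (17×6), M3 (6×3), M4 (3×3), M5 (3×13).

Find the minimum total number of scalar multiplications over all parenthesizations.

Adjacent pairs: M1M2 = 6·17·6 = 612; M2M3 = 17·6·3 = 306; M3M4 = 6·3·3 = 54; M4M5 = 3·3·13 = 117.
Length 3: M1..M3: k=1: 0+306+6·17·3=612; k=2: 612+0+6·6·3=720 → min 612 | M2..M4: k=2: 0+54+17·6·3=360; k=3: 306+0+17·3·3=459 → min 360 | M3..M5: k=3: 0+117+6·3·13=351; k=4: 54+0+6·3·13=288 → min 288.
Length 4: M1..M4: k=1: 0+360+6·17·3=666; k=2: 612+54+6·6·3=774; k=3: 612+0+6·3·3=666 → min 666 | M2..M5: k=2: 0+288+17·6·13=1614; k=3: 306+117+17·3·13=1086; k=4: 360+0+17·3·13=1023 → min 1023.
Length 5: M1..M5: k=1: 0+1023+6·17·13=2349; k=2: 612+288+6·6·13=1368; k=3: 612+117+6·3·13=963; k=4: 666+0+6·3·13=900 → min 900.
Optimal order: ((M1 (M2 (M3 M4))) M5) with cost 900.

900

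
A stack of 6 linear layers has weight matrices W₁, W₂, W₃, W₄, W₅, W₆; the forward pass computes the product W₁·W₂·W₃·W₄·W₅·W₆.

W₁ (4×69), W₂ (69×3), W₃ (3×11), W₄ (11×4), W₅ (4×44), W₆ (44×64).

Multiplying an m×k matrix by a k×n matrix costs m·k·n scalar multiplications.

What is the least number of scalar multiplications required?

10704

Adjacent pairs: W₁W₂ = 4·69·3 = 828; W₂W₃ = 69·3·11 = 2277; W₃W₄ = 3·11·4 = 132; W₄W₅ = 11·4·44 = 1936; W₅W₆ = 4·44·64 = 11264.
Length 3: W₁..W₃: k=1: 0+2277+4·69·11=5313; k=2: 828+0+4·3·11=960 → min 960 | W₂..W₄: k=2: 0+132+69·3·4=960; k=3: 2277+0+69·11·4=5313 → min 960 | W₃..W₅: k=3: 0+1936+3·11·44=3388; k=4: 132+0+3·4·44=660 → min 660 | W₄..W₆: k=4: 0+11264+11·4·64=14080; k=5: 1936+0+11·44·64=32912 → min 14080.
Length 4: W₁..W₄: k=1: 0+960+4·69·4=2064; k=2: 828+132+4·3·4=1008; k=3: 960+0+4·11·4=1136 → min 1008 | W₂..W₅: k=2: 0+660+69·3·44=9768; k=3: 2277+1936+69·11·44=37609; k=4: 960+0+69·4·44=13104 → min 9768 | W₃..W₆: k=3: 0+14080+3·11·64=16192; k=4: 132+11264+3·4·64=12164; k=5: 660+0+3·44·64=9108 → min 9108.
Length 5: W₁..W₅: k=1: 0+9768+4·69·44=21912; k=2: 828+660+4·3·44=2016; k=3: 960+1936+4·11·44=4832; k=4: 1008+0+4·4·44=1712 → min 1712 | W₂..W₆: k=2: 0+9108+69·3·64=22356; k=3: 2277+14080+69·11·64=64933; k=4: 960+11264+69·4·64=29888; k=5: 9768+0+69·44·64=204072 → min 22356.
Length 6: W₁..W₆: k=1: 0+22356+4·69·64=40020; k=2: 828+9108+4·3·64=10704; k=3: 960+14080+4·11·64=17856; k=4: 1008+11264+4·4·64=13296; k=5: 1712+0+4·44·64=12976 → min 10704.
Optimal order: ((W₁·W₂)·(((W₃·W₄)·W₅)·W₆)) with cost 10704.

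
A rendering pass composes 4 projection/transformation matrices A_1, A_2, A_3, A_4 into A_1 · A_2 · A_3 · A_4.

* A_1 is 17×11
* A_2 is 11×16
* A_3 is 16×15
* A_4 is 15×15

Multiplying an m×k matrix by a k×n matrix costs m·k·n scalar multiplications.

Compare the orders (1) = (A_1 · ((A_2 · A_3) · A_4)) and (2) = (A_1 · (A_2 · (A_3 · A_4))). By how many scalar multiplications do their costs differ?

Order (1) = (A_1 · ((A_2 · A_3) · A_4)): (A_2 · A_3): 11×16 by 16×15 → 11×15, cost 11·16·15 = 2640; ((A_2 · A_3) · A_4): 11×15 by 15×15 → 11×15, cost 11·15·15 = 2475; cumulative 5115; (A_1 · ((A_2 · A_3) · A_4)): 17×11 by 11×15 → 17×15, cost 17·11·15 = 2805; cumulative 7920. Total 7920.
Order (2) = (A_1 · (A_2 · (A_3 · A_4))): (A_3 · A_4): 16×15 by 15×15 → 16×15, cost 16·15·15 = 3600; (A_2 · (A_3 · A_4)): 11×16 by 16×15 → 11×15, cost 11·16·15 = 2640; cumulative 6240; (A_1 · (A_2 · (A_3 · A_4))): 17×11 by 11×15 → 17×15, cost 17·11·15 = 2805; cumulative 9045. Total 9045.
Difference: |7920 − 9045| = 1125.

1125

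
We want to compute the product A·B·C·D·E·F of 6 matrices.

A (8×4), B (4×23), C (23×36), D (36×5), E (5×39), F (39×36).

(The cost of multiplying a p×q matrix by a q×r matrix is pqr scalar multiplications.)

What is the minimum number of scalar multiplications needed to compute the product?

11580

Adjacent pairs: AB = 8·4·23 = 736; BC = 4·23·36 = 3312; CD = 23·36·5 = 4140; DE = 36·5·39 = 7020; EF = 5·39·36 = 7020.
Length 3: A..C: k=1: 0+3312+8·4·36=4464; k=2: 736+0+8·23·36=7360 → min 4464 | B..D: k=2: 0+4140+4·23·5=4600; k=3: 3312+0+4·36·5=4032 → min 4032 | C..E: k=3: 0+7020+23·36·39=39312; k=4: 4140+0+23·5·39=8625 → min 8625 | D..F: k=4: 0+7020+36·5·36=13500; k=5: 7020+0+36·39·36=57564 → min 13500.
Length 4: A..D: k=1: 0+4032+8·4·5=4192; k=2: 736+4140+8·23·5=5796; k=3: 4464+0+8·36·5=5904 → min 4192 | B..E: k=2: 0+8625+4·23·39=12213; k=3: 3312+7020+4·36·39=15948; k=4: 4032+0+4·5·39=4812 → min 4812 | C..F: k=3: 0+13500+23·36·36=43308; k=4: 4140+7020+23·5·36=15300; k=5: 8625+0+23·39·36=40917 → min 15300.
Length 5: A..E: k=1: 0+4812+8·4·39=6060; k=2: 736+8625+8·23·39=16537; k=3: 4464+7020+8·36·39=22716; k=4: 4192+0+8·5·39=5752 → min 5752 | B..F: k=2: 0+15300+4·23·36=18612; k=3: 3312+13500+4·36·36=21996; k=4: 4032+7020+4·5·36=11772; k=5: 4812+0+4·39·36=10428 → min 10428.
Length 6: A..F: k=1: 0+10428+8·4·36=11580; k=2: 736+15300+8·23·36=22660; k=3: 4464+13500+8·36·36=28332; k=4: 4192+7020+8·5·36=12652; k=5: 5752+0+8·39·36=16984 → min 11580.
Optimal order: (A·((((B·C)·D)·E)·F)) with cost 11580.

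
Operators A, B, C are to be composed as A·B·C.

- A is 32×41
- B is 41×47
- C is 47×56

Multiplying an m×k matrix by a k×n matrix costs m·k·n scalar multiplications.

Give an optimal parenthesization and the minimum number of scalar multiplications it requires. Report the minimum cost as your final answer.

145888

(A·(B·C)): cost 181384.
((A·B)·C): cost 145888.
Optimal: ((A·B)·C) with cost 145888.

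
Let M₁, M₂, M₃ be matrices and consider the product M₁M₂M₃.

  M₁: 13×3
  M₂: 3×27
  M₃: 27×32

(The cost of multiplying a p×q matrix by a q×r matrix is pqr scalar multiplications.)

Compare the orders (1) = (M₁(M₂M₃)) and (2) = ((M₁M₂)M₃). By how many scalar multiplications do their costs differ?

8445

Order (1) = (M₁(M₂M₃)): (M₂M₃): 3×27 by 27×32 → 3×32, cost 3·27·32 = 2592; (M₁(M₂M₃)): 13×3 by 3×32 → 13×32, cost 13·3·32 = 1248; cumulative 3840. Total 3840.
Order (2) = ((M₁M₂)M₃): (M₁M₂): 13×3 by 3×27 → 13×27, cost 13·3·27 = 1053; ((M₁M₂)M₃): 13×27 by 27×32 → 13×32, cost 13·27·32 = 11232; cumulative 12285. Total 12285.
Difference: |3840 − 12285| = 8445.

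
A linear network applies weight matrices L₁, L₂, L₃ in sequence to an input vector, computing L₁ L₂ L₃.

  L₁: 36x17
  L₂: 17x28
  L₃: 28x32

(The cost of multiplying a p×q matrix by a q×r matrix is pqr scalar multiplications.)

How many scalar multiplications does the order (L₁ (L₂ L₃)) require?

(L₂ L₃): 17×28 by 28×32 → 17×32, cost 17·28·32 = 15232
(L₁ (L₂ L₃)): 36×17 by 17×32 → 36×32, cost 36·17·32 = 19584; cumulative 34816
Total: 34816 scalar multiplications.

34816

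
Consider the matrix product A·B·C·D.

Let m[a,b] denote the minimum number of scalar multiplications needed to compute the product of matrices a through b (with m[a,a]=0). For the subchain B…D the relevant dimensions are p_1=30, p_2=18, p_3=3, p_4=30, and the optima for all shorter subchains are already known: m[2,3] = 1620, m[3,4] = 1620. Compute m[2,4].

4320

m[2,4] = min over k∈[2,3] of m[2,k]+m[k+1,4]+p_{1}·p_k·p_{4}.
k=2: 0 + 1620 + 30·18·30 = 17820; k=3: 1620 + 0 + 30·3·30 = 4320.
Minimum: 4320 at k=3.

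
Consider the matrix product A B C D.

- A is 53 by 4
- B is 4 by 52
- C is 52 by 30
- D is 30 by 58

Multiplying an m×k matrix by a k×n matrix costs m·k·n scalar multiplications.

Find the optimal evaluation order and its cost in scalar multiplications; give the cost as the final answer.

Adjacent pairs: AB = 53·4·52 = 11024; BC = 4·52·30 = 6240; CD = 52·30·58 = 90480.
Length 3: A..C: k=1: 0+6240+53·4·30=12600; k=2: 11024+0+53·52·30=93704 → min 12600 | B..D: k=2: 0+90480+4·52·58=102544; k=3: 6240+0+4·30·58=13200 → min 13200.
Length 4: A..D: k=1: 0+13200+53·4·58=25496; k=2: 11024+90480+53·52·58=261352; k=3: 12600+0+53·30·58=104820 → min 25496.
Optimal parenthesization: (A ((B C) D)) with cost 25496.

25496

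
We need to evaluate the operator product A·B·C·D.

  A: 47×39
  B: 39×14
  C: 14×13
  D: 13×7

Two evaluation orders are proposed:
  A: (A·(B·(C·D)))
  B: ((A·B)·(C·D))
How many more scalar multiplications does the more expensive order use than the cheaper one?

Order A = (A·(B·(C·D))): (C·D): 14×13 by 13×7 → 14×7, cost 14·13·7 = 1274; (B·(C·D)): 39×14 by 14×7 → 39×7, cost 39·14·7 = 3822; cumulative 5096; (A·(B·(C·D))): 47×39 by 39×7 → 47×7, cost 47·39·7 = 12831; cumulative 17927. Total 17927.
Order B = ((A·B)·(C·D)): (A·B): 47×39 by 39×14 → 47×14, cost 47·39·14 = 25662; (C·D): 14×13 by 13×7 → 14×7, cost 14·13·7 = 1274; ((A·B)·(C·D)): 47×14 by 14×7 → 47×7, cost 47·14·7 = 4606; cumulative 31542. Total 31542.
Difference: |17927 − 31542| = 13615.

13615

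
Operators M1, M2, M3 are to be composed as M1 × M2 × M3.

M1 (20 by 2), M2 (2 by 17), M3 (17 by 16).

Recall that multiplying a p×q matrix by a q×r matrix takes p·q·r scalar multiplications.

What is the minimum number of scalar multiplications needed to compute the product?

Order (M1 × (M2 × M3)): (M2 × M3): 2×17 by 17×16 → 2×16, cost 2·17·16 = 544; (M1 × (M2 × M3)): 20×2 by 2×16 → 20×16, cost 20·2·16 = 640; cumulative 1184. Total 1184.
Order ((M1 × M2) × M3): (M1 × M2): 20×2 by 2×17 → 20×17, cost 20·2·17 = 680; ((M1 × M2) × M3): 20×17 by 17×16 → 20×16, cost 20·17·16 = 5440; cumulative 6120. Total 6120.
Minimum: 1184.

1184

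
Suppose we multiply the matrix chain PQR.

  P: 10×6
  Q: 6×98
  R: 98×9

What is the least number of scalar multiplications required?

5832

Order (P(QR)): (QR): 6×98 by 98×9 → 6×9, cost 6·98·9 = 5292; (P(QR)): 10×6 by 6×9 → 10×9, cost 10·6·9 = 540; cumulative 5832. Total 5832.
Order ((PQ)R): (PQ): 10×6 by 6×98 → 10×98, cost 10·6·98 = 5880; ((PQ)R): 10×98 by 98×9 → 10×9, cost 10·98·9 = 8820; cumulative 14700. Total 14700.
Minimum: 5832.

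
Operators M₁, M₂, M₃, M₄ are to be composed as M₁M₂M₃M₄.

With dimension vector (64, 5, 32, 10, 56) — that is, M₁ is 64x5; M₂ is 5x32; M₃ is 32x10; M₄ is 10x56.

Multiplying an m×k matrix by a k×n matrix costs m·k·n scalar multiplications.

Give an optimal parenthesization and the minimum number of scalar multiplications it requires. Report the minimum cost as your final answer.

Adjacent pairs: M₁M₂ = 64·5·32 = 10240; M₂M₃ = 5·32·10 = 1600; M₃M₄ = 32·10·56 = 17920.
Length 3: M₁..M₃: k=1: 0+1600+64·5·10=4800; k=2: 10240+0+64·32·10=30720 → min 4800 | M₂..M₄: k=2: 0+17920+5·32·56=26880; k=3: 1600+0+5·10·56=4400 → min 4400.
Length 4: M₁..M₄: k=1: 0+4400+64·5·56=22320; k=2: 10240+17920+64·32·56=142848; k=3: 4800+0+64·10·56=40640 → min 22320.
Optimal parenthesization: (M₁((M₂M₃)M₄)) with cost 22320.

22320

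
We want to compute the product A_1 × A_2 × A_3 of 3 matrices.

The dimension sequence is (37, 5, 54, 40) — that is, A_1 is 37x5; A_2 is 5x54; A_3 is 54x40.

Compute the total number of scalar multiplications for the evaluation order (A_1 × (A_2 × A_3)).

(A_2 × A_3): 5×54 by 54×40 → 5×40, cost 5·54·40 = 10800
(A_1 × (A_2 × A_3)): 37×5 by 5×40 → 37×40, cost 37·5·40 = 7400; cumulative 18200
Total: 18200 scalar multiplications.

18200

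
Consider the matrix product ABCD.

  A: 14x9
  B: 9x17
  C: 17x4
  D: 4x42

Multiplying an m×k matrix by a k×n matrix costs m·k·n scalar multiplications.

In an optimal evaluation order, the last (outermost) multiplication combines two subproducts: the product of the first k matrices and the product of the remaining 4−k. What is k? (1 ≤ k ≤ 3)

Adjacent pairs: AB = 14·9·17 = 2142; BC = 9·17·4 = 612; CD = 17·4·42 = 2856.
Length 3: A..C: k=1: 0+612+14·9·4=1116; k=2: 2142+0+14·17·4=3094 → min 1116 | B..D: k=2: 0+2856+9·17·42=9282; k=3: 612+0+9·4·42=2124 → min 2124.
Top-level splits: k=1: (A..A)·(B..D) → 0+2124+14·9·42 = 7416; k=2: (A..B)·(C..D) → 2142+2856+14·17·42 = 14994; k=3: (A..C)·(D..D) → 1116+0+14·4·42 = 3468.
Best split is after C, i.e. k = 3.

3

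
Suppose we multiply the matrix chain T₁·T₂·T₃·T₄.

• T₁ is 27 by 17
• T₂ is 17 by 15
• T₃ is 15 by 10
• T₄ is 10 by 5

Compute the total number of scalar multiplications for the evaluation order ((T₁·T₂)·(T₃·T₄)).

(T₁·T₂): 27×17 by 17×15 → 27×15, cost 27·17·15 = 6885
(T₃·T₄): 15×10 by 10×5 → 15×5, cost 15·10·5 = 750
((T₁·T₂)·(T₃·T₄)): 27×15 by 15×5 → 27×5, cost 27·15·5 = 2025; cumulative 9660
Total: 9660 scalar multiplications.

9660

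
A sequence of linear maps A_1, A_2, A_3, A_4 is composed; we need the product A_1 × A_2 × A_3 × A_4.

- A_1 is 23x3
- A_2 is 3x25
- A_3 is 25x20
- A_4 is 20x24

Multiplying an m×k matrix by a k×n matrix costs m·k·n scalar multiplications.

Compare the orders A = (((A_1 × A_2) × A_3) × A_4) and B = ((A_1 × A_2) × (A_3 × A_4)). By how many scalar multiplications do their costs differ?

3260

Order A = (((A_1 × A_2) × A_3) × A_4): (A_1 × A_2): 23×3 by 3×25 → 23×25, cost 23·3·25 = 1725; ((A_1 × A_2) × A_3): 23×25 by 25×20 → 23×20, cost 23·25·20 = 11500; cumulative 13225; (((A_1 × A_2) × A_3) × A_4): 23×20 by 20×24 → 23×24, cost 23·20·24 = 11040; cumulative 24265. Total 24265.
Order B = ((A_1 × A_2) × (A_3 × A_4)): (A_1 × A_2): 23×3 by 3×25 → 23×25, cost 23·3·25 = 1725; (A_3 × A_4): 25×20 by 20×24 → 25×24, cost 25·20·24 = 12000; ((A_1 × A_2) × (A_3 × A_4)): 23×25 by 25×24 → 23×24, cost 23·25·24 = 13800; cumulative 27525. Total 27525.
Difference: |24265 − 27525| = 3260.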